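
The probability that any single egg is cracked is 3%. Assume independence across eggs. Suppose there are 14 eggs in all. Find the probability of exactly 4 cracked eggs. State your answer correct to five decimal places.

X ~ Binomial(n=14, p=0.03).
P(X=4) = C(14,4) · p^4 · (1−p)^10
= 1001 · 8.1e-07 · 0.73742 = 0.0005979

0.00060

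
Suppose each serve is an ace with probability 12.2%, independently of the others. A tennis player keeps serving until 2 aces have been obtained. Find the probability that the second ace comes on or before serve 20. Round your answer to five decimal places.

0.71993

Finishing within 20 serves ⇔ at least 2 successes in the first 20. With X ~ Binomial(20, 0.122), P(Y ≤ 20) = 1 − P(X ≤ 1).
  k=0: C(20,0)·0.122^0·0.878^20 = 0.0741123
  k=1: C(20,1)·0.122^1·0.878^19 = 0.2059613
1 − 0.2800736 = 0.7199264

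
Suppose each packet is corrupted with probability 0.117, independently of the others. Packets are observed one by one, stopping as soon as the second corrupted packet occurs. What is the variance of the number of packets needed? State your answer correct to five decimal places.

129.00869

Y = total packets until the second success; negative binomial with r=2, p=0.117.
Var(Y) = r(1−p)/p² = 2·0.883 / 0.117² = 129.0086931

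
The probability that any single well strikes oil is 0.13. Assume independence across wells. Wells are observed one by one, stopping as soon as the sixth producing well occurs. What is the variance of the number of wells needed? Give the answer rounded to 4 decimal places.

308.8757

Y = total wells until the sixth success; negative binomial with r=6, p=0.13.
Var(Y) = r(1−p)/p² = 6·0.87 / 0.13² = 308.875740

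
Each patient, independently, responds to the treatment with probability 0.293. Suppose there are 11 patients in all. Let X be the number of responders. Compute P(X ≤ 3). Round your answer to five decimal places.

0.59010

X ~ Binomial(11, 0.293); P(X ≤ 3) = Σ C(11,k) p^k (1−p)^(11−k) over k:
  k=0: C(11,0)·0.293^0·0.707^11 = 0.0220604
  k=1: C(11,1)·0.293^1·0.707^10 = 0.1005668
  k=2: C(11,2)·0.293^2·0.707^9 = 0.2083880
  k=3: C(11,3)·0.293^3·0.707^8 = 0.2590849
Total = 0.5901000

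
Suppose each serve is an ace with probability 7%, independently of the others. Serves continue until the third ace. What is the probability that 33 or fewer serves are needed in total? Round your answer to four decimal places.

0.4095

Finishing within 33 serves ⇔ at least 3 successes in the first 33. With X ~ Binomial(33, 0.07), P(Y ≤ 33) = 1 − P(X ≤ 2).
  k=0: C(33,0)·0.07^0·0.93^33 = 0.091188
  k=1: C(33,1)·0.07^1·0.93^32 = 0.226499
  k=2: C(33,2)·0.07^2·0.93^31 = 0.272773
1 − 0.590460 = 0.409540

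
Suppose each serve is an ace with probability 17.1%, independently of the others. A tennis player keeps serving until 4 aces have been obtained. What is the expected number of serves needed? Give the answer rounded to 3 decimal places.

Y = total serves until the fourth success; negative binomial with r=4, p=0.171.
E[Y] = r / p = 4 / 0.171 = 23.39181

23.392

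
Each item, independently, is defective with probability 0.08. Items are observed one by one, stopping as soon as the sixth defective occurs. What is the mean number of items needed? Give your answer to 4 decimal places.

75.0000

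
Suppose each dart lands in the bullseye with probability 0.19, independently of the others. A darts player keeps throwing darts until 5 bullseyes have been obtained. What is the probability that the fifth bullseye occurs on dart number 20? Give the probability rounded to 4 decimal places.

0.0407

Y = trial on which the fifth success occurs; negative binomial, r=5, p=0.19.
P(Y=20) = C(19,4) · p^5 · (1−p)^15
= 3876 · 0.00024761 · 0.042391 = 0.040684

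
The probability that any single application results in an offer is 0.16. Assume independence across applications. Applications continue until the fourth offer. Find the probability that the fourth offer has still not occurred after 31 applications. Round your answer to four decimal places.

0.2465

Needing more than 31 applications ⇔ fewer than 4 successes in the first 31. With X ~ Binomial(31, 0.16), P(Y > 31) = P(X ≤ 3).
  k=0: C(31,0)·0.16^0·0.84^31 = 0.004494
  k=1: C(31,1)·0.16^1·0.84^30 = 0.026538
  k=2: C(31,2)·0.16^2·0.84^29 = 0.075821
  k=3: C(31,3)·0.16^3·0.84^28 = 0.139608
P(X ≤ 3) = 0.246461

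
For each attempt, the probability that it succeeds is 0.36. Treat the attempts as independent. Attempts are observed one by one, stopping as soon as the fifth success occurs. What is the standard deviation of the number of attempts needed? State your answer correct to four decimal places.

4.9690

Y = total attempts until the fifth success; negative binomial with r=5, p=0.36.
SD(Y) = √[r(1−p)/p²] = √(24.691358) = 4.969040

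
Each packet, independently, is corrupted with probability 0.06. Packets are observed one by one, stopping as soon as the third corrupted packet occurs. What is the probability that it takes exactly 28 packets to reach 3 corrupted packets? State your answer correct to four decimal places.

Y = trial on which the third success occurs; negative binomial, r=3, p=0.06.
P(Y=28) = C(27,2) · p^3 · (1−p)^25
= 351 · 0.000216 · 0.21291 = 0.016142

0.0161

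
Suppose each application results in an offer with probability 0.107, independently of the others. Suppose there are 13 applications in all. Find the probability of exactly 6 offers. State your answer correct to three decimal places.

0.001

X ~ Binomial(n=13, p=0.107).
P(X=6) = C(13,6) · p^6 · (1−p)^7
= 1716 · 1.5007e-06 · 0.45286 = 0.00117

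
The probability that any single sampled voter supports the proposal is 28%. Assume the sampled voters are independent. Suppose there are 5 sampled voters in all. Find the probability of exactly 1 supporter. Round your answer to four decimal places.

0.3762

X ~ Binomial(n=5, p=0.28).
P(X=1) = C(5,1) · p^1 · (1−p)^4
= 5 · 0.28 · 0.26874 = 0.376234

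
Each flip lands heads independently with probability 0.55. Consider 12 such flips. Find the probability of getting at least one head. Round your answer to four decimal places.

0.9999

P(at least one) = 1 − P(none) = 1 − (1 − 0.55)^12
= 1 − 0.000069 = 0.999931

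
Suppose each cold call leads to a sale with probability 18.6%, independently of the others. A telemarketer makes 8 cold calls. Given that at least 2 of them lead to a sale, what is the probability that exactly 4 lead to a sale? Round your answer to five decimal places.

0.08086

X ~ Binomial(8, 0.186). Want P(X=4 | X≥2) = P(X=4) / P(X≥2).
P(X=4) = C(8,4)·0.186^4·0.814^4 = 0.0367830
P(X≥2) = 1 − 0.1927504 − 0.3523496 = 0.4549000
Ratio = 0.0367830 / 0.4549000 = 0.0808596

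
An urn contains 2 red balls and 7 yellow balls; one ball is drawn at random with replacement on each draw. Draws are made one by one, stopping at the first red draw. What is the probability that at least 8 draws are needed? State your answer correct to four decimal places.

Y = number of draws to the first success; geometric, p = 0.222222.
P(Y > 7) = P(first 7 all fail) = (1−p)^7 = 0.172182

0.1722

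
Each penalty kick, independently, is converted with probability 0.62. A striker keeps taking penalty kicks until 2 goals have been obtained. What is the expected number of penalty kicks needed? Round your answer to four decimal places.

Y = total penalty kicks until the second success; negative binomial with r=2, p=0.62.
E[Y] = r / p = 2 / 0.62 = 3.225806

3.2258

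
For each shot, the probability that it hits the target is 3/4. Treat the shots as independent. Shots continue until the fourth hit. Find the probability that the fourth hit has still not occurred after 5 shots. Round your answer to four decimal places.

Needing more than 5 shots ⇔ fewer than 4 successes in the first 5. With X ~ Binomial(5, 0.75), P(Y > 5) = P(X ≤ 3).
  k=0: C(5,0)·0.75^0·0.25^5 = 0.000977
  k=1: C(5,1)·0.75^1·0.25^4 = 0.014648
  k=2: C(5,2)·0.75^2·0.25^3 = 0.087891
  k=3: C(5,3)·0.75^3·0.25^2 = 0.263672
P(X ≤ 3) = 0.367188

0.3672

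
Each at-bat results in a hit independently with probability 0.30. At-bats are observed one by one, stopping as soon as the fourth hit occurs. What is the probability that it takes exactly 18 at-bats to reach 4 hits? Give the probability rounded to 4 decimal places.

Y = trial on which the fourth success occurs; negative binomial, r=4, p=0.30.
P(Y=18) = C(17,3) · p^4 · (1−p)^14
= 680 · 0.0081 · 0.0067822 = 0.037357

0.0374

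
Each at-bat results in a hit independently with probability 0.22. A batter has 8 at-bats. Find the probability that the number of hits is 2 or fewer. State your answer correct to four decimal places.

0.7514

X ~ Binomial(8, 0.22); P(X ≤ 2) = Σ C(8,k) p^k (1−p)^(8−k) over k:
  k=0: C(8,0)·0.22^0·0.78^8 = 0.137011
  k=1: C(8,1)·0.22^1·0.78^7 = 0.309154
  k=2: C(8,2)·0.22^2·0.78^6 = 0.305190
Total = 0.751356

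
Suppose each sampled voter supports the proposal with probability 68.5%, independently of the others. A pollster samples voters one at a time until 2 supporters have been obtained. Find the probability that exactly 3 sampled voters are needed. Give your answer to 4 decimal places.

Y = trial on which the second success occurs; negative binomial, r=2, p=0.685.
P(Y=3) = C(2,1) · p^2 · (1−p)^1
= 2 · 0.46923 · 0.315 = 0.295612

0.2956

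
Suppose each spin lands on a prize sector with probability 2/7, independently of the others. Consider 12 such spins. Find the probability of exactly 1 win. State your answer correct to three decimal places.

0.085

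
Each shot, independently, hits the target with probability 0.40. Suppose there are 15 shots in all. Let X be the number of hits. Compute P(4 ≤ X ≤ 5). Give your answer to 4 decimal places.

0.3127

X ~ Binomial(15, 0.40); P(4 ≤ X ≤ 5) = Σ C(15,k) p^k (1−p)^(15−k) over k:
  k=4: C(15,4)·0.40^4·0.60^11 = 0.126776
  k=5: C(15,5)·0.40^5·0.60^10 = 0.185938
Total = 0.312714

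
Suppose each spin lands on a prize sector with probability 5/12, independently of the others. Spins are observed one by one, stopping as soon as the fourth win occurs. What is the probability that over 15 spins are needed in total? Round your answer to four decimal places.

0.0712

Needing more than 15 spins ⇔ fewer than 4 successes in the first 15. With X ~ Binomial(15, 0.416667), P(Y > 15) = P(X ≤ 3).
  k=0: C(15,0)·0.416667^0·0.583333^15 = 0.000308
  k=1: C(15,1)·0.416667^1·0.583333^14 = 0.003302
  k=2: C(15,2)·0.416667^2·0.583333^13 = 0.016508
  k=3: C(15,3)·0.416667^3·0.583333^12 = 0.051095
P(X ≤ 3) = 0.071212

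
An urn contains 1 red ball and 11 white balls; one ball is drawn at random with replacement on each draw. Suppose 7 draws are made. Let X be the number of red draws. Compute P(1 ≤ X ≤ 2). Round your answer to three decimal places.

0.440

X ~ Binomial(7, 0.083333); P(1 ≤ X ≤ 2) = Σ C(7,k) p^k (1−p)^(7−k) over k:
  k=1: C(7,1)·0.083333^1·0.916667^6 = 0.34609
  k=2: C(7,2)·0.083333^2·0.916667^5 = 0.09439
Total = 0.44047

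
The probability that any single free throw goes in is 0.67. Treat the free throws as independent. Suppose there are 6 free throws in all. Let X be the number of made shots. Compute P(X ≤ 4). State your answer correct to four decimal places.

X ~ Binomial(6, 0.67); P(X ≤ 4) = Σ C(6,k) p^k (1−p)^(6−k) over k:
  k=0: C(6,0)·0.67^0·0.33^6 = 0.001291
  k=1: C(6,1)·0.67^1·0.33^5 = 0.015732
  k=2: C(6,2)·0.67^2·0.33^4 = 0.079854
  k=3: C(6,3)·0.67^3·0.33^3 = 0.216170
  k=4: C(6,4)·0.67^4·0.33^2 = 0.329169
Total = 0.642217

0.6422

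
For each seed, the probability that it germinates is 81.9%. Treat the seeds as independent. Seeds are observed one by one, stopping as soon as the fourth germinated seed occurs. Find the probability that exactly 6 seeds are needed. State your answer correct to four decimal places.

Y = trial on which the fourth success occurs; negative binomial, r=4, p=0.819.
P(Y=6) = C(5,3) · p^4 · (1−p)^2
= 10 · 0.44992 · 0.032761 = 0.147398

0.1474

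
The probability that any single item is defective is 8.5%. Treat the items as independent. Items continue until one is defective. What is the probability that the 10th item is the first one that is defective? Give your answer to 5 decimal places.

0.03821

Geometric (trials to first success), p = 0.085.
P(Y = 10) = (1−p)^9 · p = 0.44956 · 0.085 = 0.0382128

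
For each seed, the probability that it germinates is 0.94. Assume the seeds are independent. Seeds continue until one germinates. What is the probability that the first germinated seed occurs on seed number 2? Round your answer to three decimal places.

0.056

Geometric (trials to first success), p = 0.94.
P(Y = 2) = (1−p)^1 · p = 0.06 · 0.94 = 0.05640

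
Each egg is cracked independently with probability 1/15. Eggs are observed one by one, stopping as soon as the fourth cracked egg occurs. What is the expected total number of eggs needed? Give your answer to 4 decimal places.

60.0000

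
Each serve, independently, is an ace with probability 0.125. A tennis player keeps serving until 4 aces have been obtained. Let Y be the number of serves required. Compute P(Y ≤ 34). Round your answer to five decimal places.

Finishing within 34 serves ⇔ at least 4 successes in the first 34. With X ~ Binomial(34, 0.125), P(Y ≤ 34) = 1 − P(X ≤ 3).
  k=0: C(34,0)·0.125^0·0.875^34 = 0.0106727
  k=1: C(34,1)·0.125^1·0.875^33 = 0.0518388
  k=2: C(34,2)·0.125^2·0.875^32 = 0.1221914
  k=3: C(34,3)·0.125^3·0.875^31 = 0.1861964
1 − 0.3708992 = 0.6291008

0.62910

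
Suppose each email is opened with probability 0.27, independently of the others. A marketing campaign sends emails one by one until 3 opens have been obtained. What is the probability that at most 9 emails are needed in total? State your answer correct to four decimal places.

Finishing within 9 emails ⇔ at least 3 successes in the first 9. With X ~ Binomial(9, 0.27), P(Y ≤ 9) = 1 − P(X ≤ 2).
  k=0: C(9,0)·0.27^0·0.73^9 = 0.058872
  k=1: C(9,1)·0.27^1·0.73^8 = 0.195970
  k=2: C(9,2)·0.27^2·0.73^7 = 0.289928
1 − 0.544769 = 0.455231

0.4552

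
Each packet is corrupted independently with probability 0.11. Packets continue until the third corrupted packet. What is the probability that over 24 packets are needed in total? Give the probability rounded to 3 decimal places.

0.499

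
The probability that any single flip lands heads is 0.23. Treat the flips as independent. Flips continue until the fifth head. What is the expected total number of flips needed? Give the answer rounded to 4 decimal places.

21.7391

Y = total flips until the fifth success; negative binomial with r=5, p=0.23.
E[Y] = r / p = 5 / 0.23 = 21.739130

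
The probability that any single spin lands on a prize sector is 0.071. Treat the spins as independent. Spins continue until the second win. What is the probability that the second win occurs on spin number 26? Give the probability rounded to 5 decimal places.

0.02152

Y = trial on which the second success occurs; negative binomial, r=2, p=0.071.
P(Y=26) = C(25,1) · p^2 · (1−p)^24
= 25 · 0.005041 · 0.17076 = 0.0215196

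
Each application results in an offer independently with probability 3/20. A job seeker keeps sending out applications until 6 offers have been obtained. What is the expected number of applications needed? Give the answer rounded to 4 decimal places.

Y = total applications until the sixth success; negative binomial with r=6, p=0.15.
E[Y] = r / p = 6 / 0.15 = 40.000000

40.0000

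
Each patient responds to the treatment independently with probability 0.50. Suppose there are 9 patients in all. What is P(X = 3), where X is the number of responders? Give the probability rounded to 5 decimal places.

X ~ Binomial(n=9, p=0.50).
P(X=3) = C(9,3) · p^3 · (1−p)^6
= 84 · 0.125 · 0.015625 = 0.1640625

0.16406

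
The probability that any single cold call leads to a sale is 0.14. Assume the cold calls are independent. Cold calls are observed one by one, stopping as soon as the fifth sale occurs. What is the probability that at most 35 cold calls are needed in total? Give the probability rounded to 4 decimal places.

Finishing within 35 cold calls ⇔ at least 5 successes in the first 35. With X ~ Binomial(35, 0.14), P(Y ≤ 35) = 1 − P(X ≤ 4).
  k=0: C(35,0)·0.14^0·0.86^35 = 0.005099
  k=1: C(35,1)·0.14^1·0.86^34 = 0.029050
  k=2: C(35,2)·0.14^2·0.86^33 = 0.080394
  k=3: C(35,3)·0.14^3·0.86^32 = 0.143961
  k=4: C(35,4)·0.14^4·0.86^31 = 0.187484
1 − 0.445987 = 0.554013

0.5540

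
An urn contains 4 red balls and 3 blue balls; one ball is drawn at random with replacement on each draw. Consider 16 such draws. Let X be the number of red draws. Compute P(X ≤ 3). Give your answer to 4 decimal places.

0.0020

X ~ Binomial(16, 0.571429); P(X ≤ 3) = Σ C(16,k) p^k (1−p)^(16−k) over k:
  k=0: C(16,0)·0.571429^0·0.428571^16 = 0.000001
  k=1: C(16,1)·0.571429^1·0.428571^15 = 0.000028
  k=2: C(16,2)·0.571429^2·0.428571^14 = 0.000276
  k=3: C(16,3)·0.571429^3·0.428571^13 = 0.001719
Total = 0.002025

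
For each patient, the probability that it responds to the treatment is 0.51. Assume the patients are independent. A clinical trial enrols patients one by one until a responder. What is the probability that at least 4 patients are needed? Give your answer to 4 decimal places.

0.1176

Y = number of patients to the first success; geometric, p = 0.51.
P(Y > 3) = P(first 3 all fail) = (1−p)^3 = 0.117649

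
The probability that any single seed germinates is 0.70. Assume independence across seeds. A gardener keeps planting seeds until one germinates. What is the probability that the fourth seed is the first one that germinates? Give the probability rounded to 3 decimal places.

0.019

Geometric (trials to first success), p = 0.70.
P(Y = 4) = (1−p)^3 · p = 0.027 · 0.70 = 0.01890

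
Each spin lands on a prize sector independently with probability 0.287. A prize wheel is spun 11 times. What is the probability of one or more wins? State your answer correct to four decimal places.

0.9758

P(at least one) = 1 − P(none) = 1 − (1 − 0.287)^11
= 1 − 0.024209 = 0.975791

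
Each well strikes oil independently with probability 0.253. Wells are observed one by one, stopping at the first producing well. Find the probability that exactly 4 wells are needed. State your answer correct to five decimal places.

Geometric (trials to first success), p = 0.253.
P(Y = 4) = (1−p)^3 · p = 0.41683 · 0.253 = 0.1054587

0.10546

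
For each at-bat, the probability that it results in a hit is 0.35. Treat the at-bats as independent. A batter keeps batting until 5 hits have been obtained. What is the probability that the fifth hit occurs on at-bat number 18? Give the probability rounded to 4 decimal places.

0.0462

Y = trial on which the fifth success occurs; negative binomial, r=5, p=0.35.
P(Y=18) = C(17,4) · p^5 · (1−p)^13
= 2380 · 0.0052522 · 0.0036972 = 0.046216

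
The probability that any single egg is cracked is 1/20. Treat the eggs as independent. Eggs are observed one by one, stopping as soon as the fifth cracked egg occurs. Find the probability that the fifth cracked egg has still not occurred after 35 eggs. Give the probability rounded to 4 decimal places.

Needing more than 35 eggs ⇔ fewer than 5 successes in the first 35. With X ~ Binomial(35, 0.05), P(Y > 35) = P(X ≤ 4).
  k=0: C(35,0)·0.05^0·0.95^35 = 0.166083
  k=1: C(35,1)·0.05^1·0.95^34 = 0.305943
  k=2: C(35,2)·0.05^2·0.95^33 = 0.273739
  k=3: C(35,3)·0.05^3·0.95^32 = 0.158480
  k=4: C(35,4)·0.05^4·0.95^31 = 0.066729
P(X ≤ 4) = 0.970974

0.9710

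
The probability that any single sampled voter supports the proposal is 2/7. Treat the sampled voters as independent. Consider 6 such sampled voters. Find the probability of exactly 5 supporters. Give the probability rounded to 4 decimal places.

0.0082

X ~ Binomial(n=6, p=0.285714).
P(X=5) = C(6,5) · p^5 · (1−p)^1
= 6 · 0.001904 · 0.71429 = 0.008160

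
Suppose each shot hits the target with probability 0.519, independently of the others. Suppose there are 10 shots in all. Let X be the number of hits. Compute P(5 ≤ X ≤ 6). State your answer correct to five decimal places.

0.46401

X ~ Binomial(10, 0.519); P(5 ≤ X ≤ 6) = Σ C(10,k) p^k (1−p)^(10−k) over k:
  k=5: C(10,5)·0.519^5·0.481^5 = 0.2443221
  k=6: C(10,6)·0.519^6·0.481^4 = 0.2196867
Total = 0.4640088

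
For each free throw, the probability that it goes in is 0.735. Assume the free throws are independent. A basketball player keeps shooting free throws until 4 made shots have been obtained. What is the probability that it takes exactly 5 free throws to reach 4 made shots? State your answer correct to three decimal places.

0.309

Y = trial on which the fourth success occurs; negative binomial, r=4, p=0.735.
P(Y=5) = C(4,3) · p^4 · (1−p)^1
= 4 · 0.29184 · 0.265 = 0.30935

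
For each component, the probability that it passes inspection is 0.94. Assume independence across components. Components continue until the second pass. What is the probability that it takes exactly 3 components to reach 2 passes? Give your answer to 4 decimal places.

0.1060

Y = trial on which the second success occurs; negative binomial, r=2, p=0.94.
P(Y=3) = C(2,1) · p^2 · (1−p)^1
= 2 · 0.8836 · 0.06 = 0.106032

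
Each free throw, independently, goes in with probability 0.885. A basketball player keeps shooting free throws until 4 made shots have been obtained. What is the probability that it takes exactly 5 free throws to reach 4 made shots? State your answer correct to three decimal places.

Y = trial on which the fourth success occurs; negative binomial, r=4, p=0.885.
P(Y=5) = C(4,3) · p^4 · (1−p)^1
= 4 · 0.61344 · 0.115 = 0.28218

0.282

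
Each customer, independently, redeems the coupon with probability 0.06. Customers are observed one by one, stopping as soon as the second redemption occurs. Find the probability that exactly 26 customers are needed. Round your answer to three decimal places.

0.020

Y = trial on which the second success occurs; negative binomial, r=2, p=0.06.
P(Y=26) = C(25,1) · p^2 · (1−p)^24
= 25 · 0.0036 · 0.2265 = 0.02039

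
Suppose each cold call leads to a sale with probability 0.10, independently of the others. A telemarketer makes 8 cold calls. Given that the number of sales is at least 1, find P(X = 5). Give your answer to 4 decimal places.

0.0007

X ~ Binomial(8, 0.10). Want P(X=5 | X≥1) = P(X=5) / P(X≥1).
P(X=5) = C(8,5)·0.10^5·0.90^3 = 0.000408
P(X≥1) = 1 − 0.430467 = 0.569533
Ratio = 0.000408 / 0.569533 = 0.000717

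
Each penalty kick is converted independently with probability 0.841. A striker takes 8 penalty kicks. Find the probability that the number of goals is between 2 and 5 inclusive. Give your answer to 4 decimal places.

0.1208

X ~ Binomial(8, 0.841); P(2 ≤ X ≤ 5) = Σ C(8,k) p^k (1−p)^(8−k) over k:
  k=2: C(8,2)·0.841^2·0.159^6 = 0.000320
  k=3: C(8,3)·0.841^3·0.159^5 = 0.003385
  k=4: C(8,4)·0.841^4·0.159^4 = 0.022381
  k=5: C(8,5)·0.841^5·0.159^3 = 0.094702
Total = 0.120788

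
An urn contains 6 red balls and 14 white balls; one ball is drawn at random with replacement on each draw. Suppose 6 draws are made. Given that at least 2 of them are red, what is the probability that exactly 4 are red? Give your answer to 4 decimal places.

0.1027

X ~ Binomial(6, 0.30). Want P(X=4 | X≥2) = P(X=4) / P(X≥2).
P(X=4) = C(6,4)·0.30^4·0.70^2 = 0.059535
P(X≥2) = 1 − 0.117649 − 0.302526 = 0.579825
Ratio = 0.059535 / 0.579825 = 0.102678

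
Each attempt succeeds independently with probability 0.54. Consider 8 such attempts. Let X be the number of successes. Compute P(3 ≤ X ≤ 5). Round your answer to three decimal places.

0.698

X ~ Binomial(8, 0.54); P(3 ≤ X ≤ 5) = Σ C(8,k) p^k (1−p)^(8−k) over k:
  k=3: C(8,3)·0.54^3·0.46^5 = 0.18162
  k=4: C(8,4)·0.54^4·0.46^4 = 0.26650
  k=5: C(8,5)·0.54^5·0.46^3 = 0.25028
Total = 0.69840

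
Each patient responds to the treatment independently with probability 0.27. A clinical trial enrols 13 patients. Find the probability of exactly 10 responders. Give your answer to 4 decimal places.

X ~ Binomial(n=13, p=0.27).
P(X=10) = C(13,10) · p^10 · (1−p)^3
= 286 · 2.0589e-06 · 0.38902 = 0.000229

0.0002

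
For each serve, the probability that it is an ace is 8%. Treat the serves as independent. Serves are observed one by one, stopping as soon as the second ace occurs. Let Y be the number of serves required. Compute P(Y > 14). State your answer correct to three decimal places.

0.690

Needing more than 14 serves ⇔ fewer than 2 successes in the first 14. With X ~ Binomial(14, 0.08), P(Y > 14) = P(X ≤ 1).
  k=0: C(14,0)·0.08^0·0.92^14 = 0.31119
  k=1: C(14,1)·0.08^1·0.92^13 = 0.37884
P(X ≤ 1) = 0.69004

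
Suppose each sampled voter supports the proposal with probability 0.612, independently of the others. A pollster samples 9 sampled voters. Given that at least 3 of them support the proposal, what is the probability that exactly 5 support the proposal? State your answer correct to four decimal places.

0.2504

X ~ Binomial(9, 0.612). Want P(X=5 | X≥3) = P(X=5) / P(X≥3).
P(X=5) = C(9,5)·0.612^5·0.388^4 = 0.245163
P(X≥3) = 1 − 0.000199 − 0.002829 − 0.017850 = 0.979122
Ratio = 0.245163 / 0.979122 = 0.250390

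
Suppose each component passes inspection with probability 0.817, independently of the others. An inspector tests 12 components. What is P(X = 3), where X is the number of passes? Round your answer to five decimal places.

0.00003

X ~ Binomial(n=12, p=0.817).
P(X=3) = C(12,3) · p^3 · (1−p)^9
= 220 · 0.54534 · 2.3018e-07 = 0.0000276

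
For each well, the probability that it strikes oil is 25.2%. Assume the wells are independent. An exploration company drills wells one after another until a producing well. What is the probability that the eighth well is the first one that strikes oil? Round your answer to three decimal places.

0.033

Geometric (trials to first success), p = 0.252.
P(Y = 8) = (1−p)^7 · p = 0.13101 · 0.252 = 0.03302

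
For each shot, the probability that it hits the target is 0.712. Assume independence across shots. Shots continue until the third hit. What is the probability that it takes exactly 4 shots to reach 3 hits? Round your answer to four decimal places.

0.3119

Y = trial on which the third success occurs; negative binomial, r=3, p=0.712.
P(Y=4) = C(3,2) · p^3 · (1−p)^1
= 3 · 0.36094 · 0.288 = 0.311856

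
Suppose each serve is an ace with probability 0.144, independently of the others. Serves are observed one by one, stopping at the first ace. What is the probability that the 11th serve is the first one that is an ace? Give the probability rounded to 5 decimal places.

Geometric (trials to first success), p = 0.144.
P(Y = 11) = (1−p)^10 · p = 0.21122 · 0.144 = 0.0304159

0.03042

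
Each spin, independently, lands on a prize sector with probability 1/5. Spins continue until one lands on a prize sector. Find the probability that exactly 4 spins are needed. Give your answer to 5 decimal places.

0.10240

Geometric (trials to first success), p = 0.20.
P(Y = 4) = (1−p)^3 · p = 0.512 · 0.20 = 0.1024000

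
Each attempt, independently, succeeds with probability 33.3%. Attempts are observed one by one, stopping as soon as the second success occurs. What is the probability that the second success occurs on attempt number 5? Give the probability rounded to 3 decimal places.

Y = trial on which the second success occurs; negative binomial, r=2, p=0.333.
P(Y=5) = C(4,1) · p^2 · (1−p)^3
= 4 · 0.11089 · 0.29674 = 0.13162

0.132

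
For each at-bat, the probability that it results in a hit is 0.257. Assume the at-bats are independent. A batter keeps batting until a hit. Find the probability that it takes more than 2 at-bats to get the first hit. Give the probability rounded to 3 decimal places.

0.552

Y = number of at-bats to the first success; geometric, p = 0.257.
P(Y > 2) = P(first 2 all fail) = (1−p)^2 = 0.55205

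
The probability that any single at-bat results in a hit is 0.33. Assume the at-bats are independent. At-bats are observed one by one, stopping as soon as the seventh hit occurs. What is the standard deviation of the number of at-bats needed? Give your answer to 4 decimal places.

Y = total at-bats until the seventh success; negative binomial with r=7, p=0.33.
SD(Y) = √[r(1−p)/p²] = √(43.067034) = 6.562548

6.5625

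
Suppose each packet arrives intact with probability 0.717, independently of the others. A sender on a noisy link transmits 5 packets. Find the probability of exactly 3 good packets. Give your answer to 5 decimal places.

0.29521

X ~ Binomial(n=5, p=0.717).
P(X=3) = C(5,3) · p^3 · (1−p)^2
= 10 · 0.3686 · 0.080089 = 0.2952095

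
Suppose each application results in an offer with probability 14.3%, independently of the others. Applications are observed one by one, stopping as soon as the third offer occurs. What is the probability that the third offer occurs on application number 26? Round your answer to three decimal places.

0.025

Y = trial on which the third success occurs; negative binomial, r=3, p=0.143.
P(Y=26) = C(25,2) · p^3 · (1−p)^23
= 300 · 0.0029242 · 0.028745 = 0.02522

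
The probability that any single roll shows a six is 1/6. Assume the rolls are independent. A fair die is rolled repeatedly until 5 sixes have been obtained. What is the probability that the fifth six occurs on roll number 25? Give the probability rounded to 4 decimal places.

Y = trial on which the fifth success occurs; negative binomial, r=5, p=0.166667.
P(Y=25) = C(24,4) · p^5 · (1−p)^20
= 10626 · 0.0001286 · 0.026084 = 0.035644

0.0356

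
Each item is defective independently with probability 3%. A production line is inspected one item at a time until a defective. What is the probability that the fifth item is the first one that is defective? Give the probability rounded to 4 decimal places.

Geometric (trials to first success), p = 0.03.
P(Y = 5) = (1−p)^4 · p = 0.88529 · 0.03 = 0.026559

0.0266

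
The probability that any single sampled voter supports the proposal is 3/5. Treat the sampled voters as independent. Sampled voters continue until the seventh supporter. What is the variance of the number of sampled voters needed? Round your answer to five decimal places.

Y = total sampled voters until the seventh success; negative binomial with r=7, p=0.60.
Var(Y) = r(1−p)/p² = 7·0.40 / 0.60² = 7.7777778

7.77778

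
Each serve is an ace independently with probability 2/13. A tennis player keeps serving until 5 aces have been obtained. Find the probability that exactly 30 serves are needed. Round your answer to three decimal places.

0.031

Y = trial on which the fifth success occurs; negative binomial, r=5, p=0.153846.
P(Y=30) = C(29,4) · p^5 · (1−p)^25
= 23751 · 8.6185e-05 · 0.015354 = 0.03143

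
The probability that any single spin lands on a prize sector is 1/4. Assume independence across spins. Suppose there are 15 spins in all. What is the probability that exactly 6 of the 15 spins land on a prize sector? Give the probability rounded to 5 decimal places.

X ~ Binomial(n=15, p=0.25).
P(X=6) = C(15,6) · p^6 · (1−p)^9
= 5005 · 0.00024414 · 0.075085 = 0.0917478

0.09175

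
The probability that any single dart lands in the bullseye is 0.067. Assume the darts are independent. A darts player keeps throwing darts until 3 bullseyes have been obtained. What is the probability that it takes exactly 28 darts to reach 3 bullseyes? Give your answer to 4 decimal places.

Y = trial on which the third success occurs; negative binomial, r=3, p=0.067.
P(Y=28) = C(27,2) · p^3 · (1−p)^25
= 351 · 0.00030076 · 0.17662 = 0.018645

0.0186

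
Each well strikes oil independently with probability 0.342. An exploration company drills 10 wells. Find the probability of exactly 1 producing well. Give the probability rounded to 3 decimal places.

0.079

X ~ Binomial(n=10, p=0.342).
P(X=1) = C(10,1) · p^1 · (1−p)^9
= 10 · 0.342 · 0.023122 = 0.07908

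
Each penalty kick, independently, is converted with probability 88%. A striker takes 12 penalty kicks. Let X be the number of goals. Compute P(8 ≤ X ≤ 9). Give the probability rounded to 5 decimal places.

X ~ Binomial(12, 0.88); P(8 ≤ X ≤ 9) = Σ C(12,k) p^k (1−p)^(12−k) over k:
  k=8: C(12,8)·0.88^8·0.12^4 = 0.0369140
  k=9: C(12,9)·0.88^9·0.12^3 = 0.1203124
Total = 0.1572265

0.15723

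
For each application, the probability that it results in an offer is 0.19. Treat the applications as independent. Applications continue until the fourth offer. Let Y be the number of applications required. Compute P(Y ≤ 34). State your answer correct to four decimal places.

0.9094

Finishing within 34 applications ⇔ at least 4 successes in the first 34. With X ~ Binomial(34, 0.19), P(Y ≤ 34) = 1 − P(X ≤ 3).
  k=0: C(34,0)·0.19^0·0.81^34 = 0.000774
  k=1: C(34,1)·0.19^1·0.81^33 = 0.006169
  k=2: C(34,2)·0.19^2·0.81^32 = 0.023878
  k=3: C(34,3)·0.19^3·0.81^31 = 0.059743
1 − 0.090564 = 0.909436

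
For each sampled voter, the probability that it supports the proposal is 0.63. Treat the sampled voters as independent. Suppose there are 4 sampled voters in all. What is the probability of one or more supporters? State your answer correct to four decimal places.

0.9813

P(at least one) = 1 − P(none) = 1 − (1 − 0.63)^4
= 1 − 0.018742 = 0.981258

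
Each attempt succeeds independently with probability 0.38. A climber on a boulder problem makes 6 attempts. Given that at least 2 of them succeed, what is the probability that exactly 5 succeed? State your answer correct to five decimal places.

0.04014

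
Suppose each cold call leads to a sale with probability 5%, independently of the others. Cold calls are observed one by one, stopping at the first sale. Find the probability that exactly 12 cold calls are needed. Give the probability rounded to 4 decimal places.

Geometric (trials to first success), p = 0.05.
P(Y = 12) = (1−p)^11 · p = 0.5688 · 0.05 = 0.028440

0.0284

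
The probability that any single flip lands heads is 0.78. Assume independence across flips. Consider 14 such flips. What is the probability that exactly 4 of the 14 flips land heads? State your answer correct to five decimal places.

X ~ Binomial(n=14, p=0.78).
P(X=4) = C(14,4) · p^4 · (1−p)^10
= 1001 · 0.37015 · 2.656e-07 = 0.0000984

0.00010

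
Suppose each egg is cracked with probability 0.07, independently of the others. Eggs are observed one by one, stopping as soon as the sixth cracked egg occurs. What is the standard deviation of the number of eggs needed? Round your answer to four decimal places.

33.7457

Y = total eggs until the sixth success; negative binomial with r=6, p=0.07.
SD(Y) = √[r(1−p)/p²] = √(1138.775510) = 33.745748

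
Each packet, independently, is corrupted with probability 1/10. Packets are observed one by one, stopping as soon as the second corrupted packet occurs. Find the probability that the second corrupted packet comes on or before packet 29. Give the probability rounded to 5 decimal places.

0.80113

Finishing within 29 packets ⇔ at least 2 successes in the first 29. With X ~ Binomial(29, 0.10), P(Y ≤ 29) = 1 − P(X ≤ 1).
  k=0: C(29,0)·0.10^0·0.90^29 = 0.0471013
  k=1: C(29,1)·0.10^1·0.90^28 = 0.1517708
1 − 0.1988721 = 0.8011279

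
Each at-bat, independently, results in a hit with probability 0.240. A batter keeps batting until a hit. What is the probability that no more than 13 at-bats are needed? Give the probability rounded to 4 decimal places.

Y = number of at-bats to the first success; geometric, p = 0.24.
P(Y ≤ 13) = 1 − (1−p)^13 = 1 − 0.028221 = 0.971779

0.9718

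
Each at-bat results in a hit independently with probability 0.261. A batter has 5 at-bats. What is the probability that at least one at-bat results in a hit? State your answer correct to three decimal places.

0.780

P(at least one) = 1 − P(none) = 1 − (1 − 0.261)^5
= 1 − 0.22041 = 0.77959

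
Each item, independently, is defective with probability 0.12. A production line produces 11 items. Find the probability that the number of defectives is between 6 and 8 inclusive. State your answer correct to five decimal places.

0.00080

X ~ Binomial(11, 0.12); P(6 ≤ X ≤ 8) = Σ C(11,k) p^k (1−p)^(11−k) over k:
  k=6: C(11,6)·0.12^6·0.88^5 = 0.0007280
  k=7: C(11,7)·0.12^7·0.88^4 = 0.0000709
  k=8: C(11,8)·0.12^8·0.88^3 = 0.0000048
Total = 0.0008038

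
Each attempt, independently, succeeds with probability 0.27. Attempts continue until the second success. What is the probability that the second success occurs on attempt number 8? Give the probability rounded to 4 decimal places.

Y = trial on which the second success occurs; negative binomial, r=2, p=0.27.
P(Y=8) = C(7,1) · p^2 · (1−p)^6
= 7 · 0.0729 · 0.15133 = 0.077226

0.0772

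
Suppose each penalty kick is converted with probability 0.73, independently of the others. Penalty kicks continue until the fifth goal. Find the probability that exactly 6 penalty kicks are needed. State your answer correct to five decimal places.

Y = trial on which the fifth success occurs; negative binomial, r=5, p=0.73.
P(Y=6) = C(5,4) · p^5 · (1−p)^1
= 5 · 0.20731 · 0.27 = 0.2798647

0.27986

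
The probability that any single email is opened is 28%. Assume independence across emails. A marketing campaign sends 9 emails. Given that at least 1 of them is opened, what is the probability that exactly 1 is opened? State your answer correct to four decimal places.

0.1920

X ~ Binomial(9, 0.28). Want P(X=1 | X≥1) = P(X=1) / P(X≥1).
P(X=1) = C(9,1)·0.28^1·0.72^8 = 0.181995
P(X≥1) = 1 − 0.051999 = 0.948001
Ratio = 0.181995 / 0.948001 = 0.191978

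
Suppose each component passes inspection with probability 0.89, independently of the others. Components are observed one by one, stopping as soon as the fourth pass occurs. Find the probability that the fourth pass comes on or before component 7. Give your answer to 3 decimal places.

Finishing within 7 components ⇔ at least 4 successes in the first 7. With X ~ Binomial(7, 0.89), P(Y ≤ 7) = 1 − P(X ≤ 3).
  k=0: C(7,0)·0.89^0·0.11^7 = 0.00000
  k=1: C(7,1)·0.89^1·0.11^6 = 0.00001
  k=2: C(7,2)·0.89^2·0.11^5 = 0.00027
  k=3: C(7,3)·0.89^3·0.11^4 = 0.00361
1 − 0.00389 = 0.99611

0.996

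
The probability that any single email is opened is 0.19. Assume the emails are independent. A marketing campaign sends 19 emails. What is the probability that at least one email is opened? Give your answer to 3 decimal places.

0.982

P(at least one) = 1 − P(none) = 1 − (1 − 0.19)^19
= 1 − 0.01825 = 0.98175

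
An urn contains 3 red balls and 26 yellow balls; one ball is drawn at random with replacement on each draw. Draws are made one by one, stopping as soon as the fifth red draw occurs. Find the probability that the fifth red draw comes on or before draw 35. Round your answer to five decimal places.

0.29323

Finishing within 35 draws ⇔ at least 5 successes in the first 35. With X ~ Binomial(35, 0.103448), P(Y ≤ 35) = 1 − P(X ≤ 4).
  k=0: C(35,0)·0.103448^0·0.896552^35 = 0.0218845
  k=1: C(35,1)·0.103448^1·0.896552^34 = 0.0883798
  k=2: C(35,2)·0.103448^2·0.896552^33 = 0.1733605
  k=3: C(35,3)·0.103448^3·0.896552^32 = 0.2200344
  k=4: C(35,4)·0.103448^4·0.896552^31 = 0.2031087
1 − 0.7067679 = 0.2932321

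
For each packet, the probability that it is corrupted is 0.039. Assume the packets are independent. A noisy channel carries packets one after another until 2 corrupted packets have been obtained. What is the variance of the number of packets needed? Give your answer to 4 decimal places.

Y = total packets until the second success; negative binomial with r=2, p=0.039.
Var(Y) = r(1−p)/p² = 2·0.961 / 0.039² = 1263.642341

1263.6423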